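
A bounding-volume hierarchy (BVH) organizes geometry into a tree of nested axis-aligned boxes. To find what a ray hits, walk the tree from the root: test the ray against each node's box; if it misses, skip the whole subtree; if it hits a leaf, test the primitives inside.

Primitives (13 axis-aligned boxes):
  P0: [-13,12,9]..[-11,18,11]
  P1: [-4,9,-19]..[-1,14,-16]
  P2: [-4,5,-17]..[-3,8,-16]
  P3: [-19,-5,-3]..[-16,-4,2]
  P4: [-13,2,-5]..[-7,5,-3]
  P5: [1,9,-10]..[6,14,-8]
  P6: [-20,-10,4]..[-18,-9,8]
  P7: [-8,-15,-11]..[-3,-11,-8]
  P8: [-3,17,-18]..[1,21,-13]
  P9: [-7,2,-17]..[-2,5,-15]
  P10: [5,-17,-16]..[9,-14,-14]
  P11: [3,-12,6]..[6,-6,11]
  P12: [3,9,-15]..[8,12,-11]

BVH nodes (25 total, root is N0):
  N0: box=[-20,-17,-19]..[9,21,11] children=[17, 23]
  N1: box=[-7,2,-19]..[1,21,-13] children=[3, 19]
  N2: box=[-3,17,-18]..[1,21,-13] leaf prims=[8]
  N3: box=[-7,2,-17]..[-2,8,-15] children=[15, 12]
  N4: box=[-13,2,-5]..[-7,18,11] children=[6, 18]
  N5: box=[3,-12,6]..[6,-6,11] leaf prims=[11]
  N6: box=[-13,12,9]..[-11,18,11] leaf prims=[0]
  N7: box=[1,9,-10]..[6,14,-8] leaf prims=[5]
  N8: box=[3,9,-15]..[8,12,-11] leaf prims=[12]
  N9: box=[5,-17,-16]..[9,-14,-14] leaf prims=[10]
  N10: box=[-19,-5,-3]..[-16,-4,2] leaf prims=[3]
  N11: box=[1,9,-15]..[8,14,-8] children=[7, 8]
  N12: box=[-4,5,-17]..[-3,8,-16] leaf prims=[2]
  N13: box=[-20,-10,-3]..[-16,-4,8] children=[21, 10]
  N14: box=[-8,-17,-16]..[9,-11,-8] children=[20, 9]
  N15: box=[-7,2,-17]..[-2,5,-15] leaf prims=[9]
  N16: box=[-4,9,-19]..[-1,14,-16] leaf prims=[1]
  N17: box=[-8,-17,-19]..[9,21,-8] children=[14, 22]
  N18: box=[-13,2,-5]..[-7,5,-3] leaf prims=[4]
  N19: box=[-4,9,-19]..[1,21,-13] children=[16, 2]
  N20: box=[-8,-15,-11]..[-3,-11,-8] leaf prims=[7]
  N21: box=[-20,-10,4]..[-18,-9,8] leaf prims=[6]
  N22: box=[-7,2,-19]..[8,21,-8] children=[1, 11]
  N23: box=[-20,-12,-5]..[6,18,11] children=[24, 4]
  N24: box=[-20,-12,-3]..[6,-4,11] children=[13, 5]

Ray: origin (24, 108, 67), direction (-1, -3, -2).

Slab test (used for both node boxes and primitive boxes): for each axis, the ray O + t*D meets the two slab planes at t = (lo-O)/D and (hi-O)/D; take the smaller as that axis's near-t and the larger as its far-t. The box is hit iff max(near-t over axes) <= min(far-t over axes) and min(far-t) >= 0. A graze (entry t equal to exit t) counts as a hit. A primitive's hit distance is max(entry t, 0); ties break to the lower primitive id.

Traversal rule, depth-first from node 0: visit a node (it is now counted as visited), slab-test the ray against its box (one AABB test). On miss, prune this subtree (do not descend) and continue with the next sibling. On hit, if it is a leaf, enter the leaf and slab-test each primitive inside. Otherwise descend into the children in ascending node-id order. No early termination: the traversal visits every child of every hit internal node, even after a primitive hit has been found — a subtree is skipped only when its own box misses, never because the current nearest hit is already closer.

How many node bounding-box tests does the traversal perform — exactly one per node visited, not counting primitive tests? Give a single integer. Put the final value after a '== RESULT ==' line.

Trace the traversal:
N0 x:[15,44] y:[29,125/3] z:[28,43] -> hit [29,125/3], descend [17, 23]
  N17 x:[15,32] y:[29,125/3] z:[75/2,43] -> miss, prune
  N23 x:[18,44] y:[30,40] z:[28,36] -> hit [30,36], descend [4, 24]
    N4 x:[31,37] y:[30,106/3] z:[28,36] -> hit [31,106/3], descend [6, 18]
      N6 x:[35,37] y:[30,32] z:[28,29] -> miss, prune
      N18 x:[31,37] y:[103/3,106/3] z:[35,36] -> hit [35,106/3] leaf, test {P4@t=35}
    N24 x:[18,44] y:[112/3,40] z:[28,35] -> miss, prune

Summary -> nodes [0, 17, 23, 4, 6, 18, 24]; box-tests=7; leaf-entries=1; first=P4

== RESULT ==
7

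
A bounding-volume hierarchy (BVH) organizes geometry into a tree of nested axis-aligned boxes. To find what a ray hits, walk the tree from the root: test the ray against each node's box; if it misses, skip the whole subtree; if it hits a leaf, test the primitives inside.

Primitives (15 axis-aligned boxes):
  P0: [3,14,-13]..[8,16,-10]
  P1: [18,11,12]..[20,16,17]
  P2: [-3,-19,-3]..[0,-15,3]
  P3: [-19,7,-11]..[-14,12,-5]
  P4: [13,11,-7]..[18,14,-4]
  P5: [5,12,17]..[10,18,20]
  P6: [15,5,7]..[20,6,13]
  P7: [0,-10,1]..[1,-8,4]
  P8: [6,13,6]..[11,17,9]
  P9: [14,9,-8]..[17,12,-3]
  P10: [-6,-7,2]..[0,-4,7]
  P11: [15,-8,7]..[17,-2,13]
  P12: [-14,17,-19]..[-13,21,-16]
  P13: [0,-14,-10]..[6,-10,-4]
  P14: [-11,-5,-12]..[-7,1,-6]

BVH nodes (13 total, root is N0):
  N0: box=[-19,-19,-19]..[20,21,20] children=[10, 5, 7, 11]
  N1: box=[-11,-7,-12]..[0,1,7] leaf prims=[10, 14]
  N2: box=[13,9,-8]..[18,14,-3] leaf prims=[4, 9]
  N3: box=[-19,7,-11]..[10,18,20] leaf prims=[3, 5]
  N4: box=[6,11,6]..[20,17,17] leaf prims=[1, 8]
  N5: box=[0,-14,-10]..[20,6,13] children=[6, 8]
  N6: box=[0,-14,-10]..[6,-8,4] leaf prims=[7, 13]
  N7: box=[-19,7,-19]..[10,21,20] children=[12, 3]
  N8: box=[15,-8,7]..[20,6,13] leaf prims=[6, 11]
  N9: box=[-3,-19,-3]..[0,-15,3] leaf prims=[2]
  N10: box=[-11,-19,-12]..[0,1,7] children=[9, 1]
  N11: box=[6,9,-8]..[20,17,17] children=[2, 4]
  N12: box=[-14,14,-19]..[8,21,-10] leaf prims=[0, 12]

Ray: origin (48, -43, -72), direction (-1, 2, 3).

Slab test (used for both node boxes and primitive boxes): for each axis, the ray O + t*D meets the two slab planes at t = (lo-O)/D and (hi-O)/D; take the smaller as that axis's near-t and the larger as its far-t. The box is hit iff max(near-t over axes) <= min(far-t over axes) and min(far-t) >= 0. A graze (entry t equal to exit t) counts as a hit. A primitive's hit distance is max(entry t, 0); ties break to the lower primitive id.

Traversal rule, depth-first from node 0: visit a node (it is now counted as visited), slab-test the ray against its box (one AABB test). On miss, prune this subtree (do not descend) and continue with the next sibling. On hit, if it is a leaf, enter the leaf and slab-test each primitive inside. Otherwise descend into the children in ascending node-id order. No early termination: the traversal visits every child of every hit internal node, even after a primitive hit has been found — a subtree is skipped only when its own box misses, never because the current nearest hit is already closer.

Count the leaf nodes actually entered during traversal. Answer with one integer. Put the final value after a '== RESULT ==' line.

Walk:
N0 x:[28,67] y:[12,32] z:[53/3,92/3] -> hit [28,92/3], descend [5, 7, 10, 11]
  N5 x:[28,48] y:[29/2,49/2] z:[62/3,85/3] -> miss, prune
  N7 x:[38,67] y:[25,32] z:[53/3,92/3] -> miss, prune
  N10 x:[48,59] y:[12,22] z:[20,79/3] -> miss, prune
  N11 x:[28,42] y:[26,30] z:[64/3,89/3] -> hit [28,89/3], descend [2, 4]
    N2 x:[30,35] y:[26,57/2] z:[64/3,23] -> miss, prune
    N4 x:[28,42] y:[27,30] z:[26,89/3] -> hit [28,89/3] leaf, test {P1@t=28, P8(miss)}

Visited [0, 5, 7, 10, 11, 2, 4]. Tests: 7 box, 1 leaf. Nearest: P1.

== RESULT ==
1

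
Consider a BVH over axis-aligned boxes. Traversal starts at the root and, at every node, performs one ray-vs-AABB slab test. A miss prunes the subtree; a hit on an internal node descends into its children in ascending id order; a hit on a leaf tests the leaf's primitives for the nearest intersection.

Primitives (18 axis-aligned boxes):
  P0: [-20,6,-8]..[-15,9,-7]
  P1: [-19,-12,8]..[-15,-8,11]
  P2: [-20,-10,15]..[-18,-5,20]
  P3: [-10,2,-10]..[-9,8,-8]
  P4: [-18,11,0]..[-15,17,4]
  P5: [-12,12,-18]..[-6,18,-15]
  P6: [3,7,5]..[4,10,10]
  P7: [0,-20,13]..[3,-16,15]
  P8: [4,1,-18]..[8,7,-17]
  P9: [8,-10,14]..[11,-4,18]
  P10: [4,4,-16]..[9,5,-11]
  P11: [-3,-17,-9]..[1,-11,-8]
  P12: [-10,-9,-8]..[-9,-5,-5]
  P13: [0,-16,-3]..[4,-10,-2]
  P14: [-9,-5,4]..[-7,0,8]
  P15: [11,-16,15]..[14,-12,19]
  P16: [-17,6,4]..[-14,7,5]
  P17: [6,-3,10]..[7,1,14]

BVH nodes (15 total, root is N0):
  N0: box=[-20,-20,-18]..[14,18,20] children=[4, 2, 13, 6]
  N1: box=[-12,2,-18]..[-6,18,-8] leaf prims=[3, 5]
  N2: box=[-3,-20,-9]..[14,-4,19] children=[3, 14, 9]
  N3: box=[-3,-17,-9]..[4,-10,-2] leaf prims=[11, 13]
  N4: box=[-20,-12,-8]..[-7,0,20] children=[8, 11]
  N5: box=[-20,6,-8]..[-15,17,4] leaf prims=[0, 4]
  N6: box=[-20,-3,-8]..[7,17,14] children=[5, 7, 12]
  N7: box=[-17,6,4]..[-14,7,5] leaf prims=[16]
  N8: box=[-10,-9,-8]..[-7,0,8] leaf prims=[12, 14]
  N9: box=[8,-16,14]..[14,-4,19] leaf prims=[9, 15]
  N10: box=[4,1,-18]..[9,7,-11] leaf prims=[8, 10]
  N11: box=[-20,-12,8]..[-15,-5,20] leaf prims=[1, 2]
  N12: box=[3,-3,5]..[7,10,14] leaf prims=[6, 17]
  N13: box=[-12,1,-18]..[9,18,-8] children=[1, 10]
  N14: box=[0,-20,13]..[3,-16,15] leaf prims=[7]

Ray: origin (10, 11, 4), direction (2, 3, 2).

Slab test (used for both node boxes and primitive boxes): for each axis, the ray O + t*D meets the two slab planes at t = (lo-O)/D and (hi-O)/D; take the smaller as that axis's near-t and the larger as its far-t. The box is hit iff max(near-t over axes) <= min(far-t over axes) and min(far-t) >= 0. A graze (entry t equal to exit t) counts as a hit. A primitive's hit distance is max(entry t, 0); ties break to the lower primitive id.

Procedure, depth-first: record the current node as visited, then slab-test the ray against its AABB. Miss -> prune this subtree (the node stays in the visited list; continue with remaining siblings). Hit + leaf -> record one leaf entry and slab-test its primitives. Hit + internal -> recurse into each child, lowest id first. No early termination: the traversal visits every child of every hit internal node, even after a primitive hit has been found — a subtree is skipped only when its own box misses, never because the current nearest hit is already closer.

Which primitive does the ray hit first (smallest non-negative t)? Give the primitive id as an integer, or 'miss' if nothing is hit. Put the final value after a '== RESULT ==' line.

Walk:
N0 x:[-15,2] y:[-31/3,7/3] z:[-11,8] -> hit [-31/3,2], descend [2, 4, 6, 13]
  N2 x:[-13/2,2] y:[-31/3,-5] z:[-13/2,15/2] -> miss, prune
  N4 x:[-15,-17/2] y:[-23/3,-11/3] z:[-6,8] -> miss, prune
  N6 x:[-15,-3/2] y:[-14/3,2] z:[-6,5] -> miss, prune
  N13 x:[-11,-1/2] y:[-10/3,7/3] z:[-11,-6] -> miss, prune

Summary -> nodes [0, 2, 4, 6, 13]; box-tests=5; leaf-entries=0; first=miss

== RESULT ==
miss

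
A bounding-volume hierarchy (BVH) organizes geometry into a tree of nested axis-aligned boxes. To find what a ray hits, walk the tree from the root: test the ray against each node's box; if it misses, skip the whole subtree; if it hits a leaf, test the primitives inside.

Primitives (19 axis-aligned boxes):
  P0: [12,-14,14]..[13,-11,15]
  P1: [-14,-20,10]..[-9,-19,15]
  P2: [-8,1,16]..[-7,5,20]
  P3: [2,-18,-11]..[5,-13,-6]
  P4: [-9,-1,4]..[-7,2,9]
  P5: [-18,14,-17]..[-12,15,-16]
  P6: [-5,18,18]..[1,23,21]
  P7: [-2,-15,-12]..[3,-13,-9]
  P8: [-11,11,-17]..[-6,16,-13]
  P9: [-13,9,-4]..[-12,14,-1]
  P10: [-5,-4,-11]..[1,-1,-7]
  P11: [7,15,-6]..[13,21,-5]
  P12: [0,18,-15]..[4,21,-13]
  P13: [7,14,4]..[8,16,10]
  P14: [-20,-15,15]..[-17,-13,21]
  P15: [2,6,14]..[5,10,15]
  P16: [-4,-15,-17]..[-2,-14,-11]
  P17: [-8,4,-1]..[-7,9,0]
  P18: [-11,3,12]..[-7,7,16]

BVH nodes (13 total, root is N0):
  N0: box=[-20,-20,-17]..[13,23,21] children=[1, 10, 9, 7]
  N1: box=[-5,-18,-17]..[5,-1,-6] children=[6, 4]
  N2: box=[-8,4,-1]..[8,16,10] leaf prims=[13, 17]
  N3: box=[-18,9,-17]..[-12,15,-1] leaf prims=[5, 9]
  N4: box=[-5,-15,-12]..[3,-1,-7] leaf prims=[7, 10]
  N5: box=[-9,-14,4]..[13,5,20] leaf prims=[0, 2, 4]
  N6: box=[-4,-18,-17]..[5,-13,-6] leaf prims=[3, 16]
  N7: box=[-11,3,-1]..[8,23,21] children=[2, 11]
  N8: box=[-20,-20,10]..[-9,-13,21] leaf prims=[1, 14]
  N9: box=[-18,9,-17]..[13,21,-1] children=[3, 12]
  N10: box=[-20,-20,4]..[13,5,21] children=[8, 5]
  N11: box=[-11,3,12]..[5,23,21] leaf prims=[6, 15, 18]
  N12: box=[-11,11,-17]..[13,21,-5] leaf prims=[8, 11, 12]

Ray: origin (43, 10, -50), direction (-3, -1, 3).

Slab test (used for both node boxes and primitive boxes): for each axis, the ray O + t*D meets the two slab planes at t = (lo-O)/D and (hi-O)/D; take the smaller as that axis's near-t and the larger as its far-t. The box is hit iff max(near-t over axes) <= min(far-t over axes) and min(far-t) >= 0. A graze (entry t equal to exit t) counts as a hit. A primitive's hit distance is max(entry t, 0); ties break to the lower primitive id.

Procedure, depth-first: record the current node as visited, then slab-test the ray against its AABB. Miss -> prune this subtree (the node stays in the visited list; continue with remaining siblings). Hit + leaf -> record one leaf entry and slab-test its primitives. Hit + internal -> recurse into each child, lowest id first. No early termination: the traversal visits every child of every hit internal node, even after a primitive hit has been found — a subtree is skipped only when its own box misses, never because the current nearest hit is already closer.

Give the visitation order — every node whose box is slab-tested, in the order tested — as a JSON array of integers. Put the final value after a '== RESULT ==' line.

Walk:
N0 x:[10,21] y:[-13,30] z:[11,71/3] -> hit [11,21], descend [1, 7, 9, 10]
  N1 x:[38/3,16] y:[11,28] z:[11,44/3] -> hit [38/3,44/3], descend [4, 6]
    N4 x:[40/3,16] y:[11,25] z:[38/3,43/3] -> hit [40/3,43/3] leaf, test {P7(miss), P10@t=14}
    N6 x:[38/3,47/3] y:[23,28] z:[11,44/3] -> miss, prune
  N7 x:[35/3,18] y:[-13,7] z:[49/3,71/3] -> miss, prune
  N9 x:[10,61/3] y:[-11,1] z:[11,49/3] -> miss, prune
  N10 x:[10,21] y:[5,30] z:[18,71/3] -> hit [18,21], descend [5, 8]
    N5 x:[10,52/3] y:[5,24] z:[18,70/3] -> miss, prune
    N8 x:[52/3,21] y:[23,30] z:[20,71/3] -> miss, prune

Summary -> nodes [0, 1, 4, 6, 7, 9, 10, 5, 8]; box-tests=9; leaf-entries=1; first=P10

== RESULT ==
[0, 1, 4, 6, 7, 9, 10, 5, 8]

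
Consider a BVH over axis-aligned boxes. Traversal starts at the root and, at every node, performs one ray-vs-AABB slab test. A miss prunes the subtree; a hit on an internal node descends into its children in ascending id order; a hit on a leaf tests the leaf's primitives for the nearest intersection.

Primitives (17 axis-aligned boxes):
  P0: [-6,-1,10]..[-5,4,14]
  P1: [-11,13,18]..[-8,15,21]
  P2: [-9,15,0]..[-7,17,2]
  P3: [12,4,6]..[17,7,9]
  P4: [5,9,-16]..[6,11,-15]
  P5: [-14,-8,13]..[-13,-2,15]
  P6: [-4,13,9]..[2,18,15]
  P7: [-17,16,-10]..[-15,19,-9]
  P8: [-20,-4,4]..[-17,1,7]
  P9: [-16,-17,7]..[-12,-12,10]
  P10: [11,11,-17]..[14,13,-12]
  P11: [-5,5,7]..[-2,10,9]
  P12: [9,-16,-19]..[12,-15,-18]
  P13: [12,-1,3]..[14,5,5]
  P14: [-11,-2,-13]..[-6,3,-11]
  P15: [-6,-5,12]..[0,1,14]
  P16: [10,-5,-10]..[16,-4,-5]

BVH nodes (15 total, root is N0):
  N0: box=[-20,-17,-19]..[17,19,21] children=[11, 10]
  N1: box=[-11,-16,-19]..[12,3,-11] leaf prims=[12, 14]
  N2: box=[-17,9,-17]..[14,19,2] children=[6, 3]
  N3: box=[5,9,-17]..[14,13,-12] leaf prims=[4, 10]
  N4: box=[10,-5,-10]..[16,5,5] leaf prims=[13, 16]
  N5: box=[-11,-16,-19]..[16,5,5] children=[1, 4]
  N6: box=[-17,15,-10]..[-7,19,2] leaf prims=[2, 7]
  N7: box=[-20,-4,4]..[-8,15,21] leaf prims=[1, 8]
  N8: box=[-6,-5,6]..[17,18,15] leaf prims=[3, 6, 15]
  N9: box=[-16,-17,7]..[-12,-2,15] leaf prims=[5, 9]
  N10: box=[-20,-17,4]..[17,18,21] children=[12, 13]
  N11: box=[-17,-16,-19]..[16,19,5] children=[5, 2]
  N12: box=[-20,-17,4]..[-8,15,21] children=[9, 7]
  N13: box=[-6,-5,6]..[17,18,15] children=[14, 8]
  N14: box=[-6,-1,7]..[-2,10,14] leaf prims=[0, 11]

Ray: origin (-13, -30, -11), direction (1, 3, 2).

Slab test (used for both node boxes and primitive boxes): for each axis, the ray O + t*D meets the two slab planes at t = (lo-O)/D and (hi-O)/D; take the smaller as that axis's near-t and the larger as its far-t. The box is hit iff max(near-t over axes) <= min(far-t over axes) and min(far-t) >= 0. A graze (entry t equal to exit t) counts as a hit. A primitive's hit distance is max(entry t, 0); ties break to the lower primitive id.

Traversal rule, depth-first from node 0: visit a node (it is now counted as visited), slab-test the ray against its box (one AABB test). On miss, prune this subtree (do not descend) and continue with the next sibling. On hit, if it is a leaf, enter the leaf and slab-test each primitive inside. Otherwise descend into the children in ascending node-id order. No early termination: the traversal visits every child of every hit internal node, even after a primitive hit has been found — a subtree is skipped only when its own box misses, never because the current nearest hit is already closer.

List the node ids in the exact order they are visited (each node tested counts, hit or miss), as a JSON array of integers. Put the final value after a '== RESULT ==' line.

Trace the traversal:
N0 x:[-7,30] y:[13/3,49/3] z:[-4,16] -> hit [13/3,16], descend [10, 11]
  N10 x:[-7,30] y:[13/3,16] z:[15/2,16] -> hit [15/2,16], descend [12, 13]
    N12 x:[-7,5] y:[13/3,15] z:[15/2,16] -> miss, prune
    N13 x:[7,30] y:[25/3,16] z:[17/2,13] -> hit [17/2,13], descend [8, 14]
      N8 x:[7,30] y:[25/3,16] z:[17/2,13] -> hit [17/2,13] leaf, test {P3(miss), P6(miss), P15(miss)}
      N14 x:[7,11] y:[29/3,40/3] z:[9,25/2] -> hit [29/3,11] leaf, test {P0(miss), P11(miss)}
  N11 x:[-4,29] y:[14/3,49/3] z:[-4,8] -> hit [14/3,8], descend [2, 5]
    N2 x:[-4,27] y:[13,49/3] z:[-3,13/2] -> miss, prune
    N5 x:[2,29] y:[14/3,35/3] z:[-4,8] -> hit [14/3,8], descend [1, 4]
      N1 x:[2,25] y:[14/3,11] z:[-4,0] -> miss, prune
      N4 x:[23,29] y:[25/3,35/3] z:[1/2,8] -> miss, prune

Visited [0, 10, 12, 13, 8, 14, 11, 2, 5, 1, 4]. Tests: 11 box, 2 leaf. Nearest: miss.

== RESULT ==
[0, 10, 12, 13, 8, 14, 11, 2, 5, 1, 4]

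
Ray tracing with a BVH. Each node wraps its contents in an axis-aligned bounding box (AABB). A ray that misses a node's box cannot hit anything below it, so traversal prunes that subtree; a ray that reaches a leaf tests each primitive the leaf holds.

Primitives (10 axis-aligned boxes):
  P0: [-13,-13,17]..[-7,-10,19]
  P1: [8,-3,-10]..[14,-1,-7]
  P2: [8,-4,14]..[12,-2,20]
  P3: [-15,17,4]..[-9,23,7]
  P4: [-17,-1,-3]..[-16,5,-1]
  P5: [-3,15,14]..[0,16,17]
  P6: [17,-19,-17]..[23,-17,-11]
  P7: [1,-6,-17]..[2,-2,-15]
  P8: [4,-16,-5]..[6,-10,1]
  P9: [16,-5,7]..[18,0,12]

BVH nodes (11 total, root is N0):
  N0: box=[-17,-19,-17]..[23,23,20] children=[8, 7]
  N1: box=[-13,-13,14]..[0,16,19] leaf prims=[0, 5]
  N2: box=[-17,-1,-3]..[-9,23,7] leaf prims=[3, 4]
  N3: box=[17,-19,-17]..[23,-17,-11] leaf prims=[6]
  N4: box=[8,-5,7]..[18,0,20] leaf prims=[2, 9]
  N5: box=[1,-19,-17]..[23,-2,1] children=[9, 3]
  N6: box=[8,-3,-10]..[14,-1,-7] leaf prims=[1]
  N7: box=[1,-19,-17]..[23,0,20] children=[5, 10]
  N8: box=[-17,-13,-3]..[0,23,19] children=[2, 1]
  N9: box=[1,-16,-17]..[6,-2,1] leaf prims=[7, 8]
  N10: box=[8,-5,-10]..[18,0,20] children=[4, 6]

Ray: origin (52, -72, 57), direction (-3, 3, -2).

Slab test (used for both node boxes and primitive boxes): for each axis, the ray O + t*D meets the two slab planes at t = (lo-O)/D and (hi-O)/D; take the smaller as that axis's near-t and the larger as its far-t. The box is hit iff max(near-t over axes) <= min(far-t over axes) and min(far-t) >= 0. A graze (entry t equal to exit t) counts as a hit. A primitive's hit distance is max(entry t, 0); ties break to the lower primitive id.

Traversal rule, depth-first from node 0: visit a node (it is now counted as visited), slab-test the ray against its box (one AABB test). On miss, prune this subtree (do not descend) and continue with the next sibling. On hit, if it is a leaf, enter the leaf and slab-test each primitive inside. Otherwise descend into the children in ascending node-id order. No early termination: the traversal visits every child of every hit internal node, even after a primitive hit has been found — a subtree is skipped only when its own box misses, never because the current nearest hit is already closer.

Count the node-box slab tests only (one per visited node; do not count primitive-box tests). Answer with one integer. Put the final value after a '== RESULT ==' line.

Traverse from the root:
N0 x:[29/3,23] y:[53/3,95/3] z:[37/2,37] -> hit [37/2,23], descend [7, 8]
  N7 x:[29/3,17] y:[53/3,24] z:[37/2,37] -> miss, prune
  N8 x:[52/3,23] y:[59/3,95/3] z:[19,30] -> hit [59/3,23], descend [1, 2]
    N1 x:[52/3,65/3] y:[59/3,88/3] z:[19,43/2] -> hit [59/3,43/2] leaf, test {P0@t=59/3, P5(miss)}
    N2 x:[61/3,23] y:[71/3,95/3] z:[25,30] -> miss, prune

order=[0, 7, 8, 1, 2]  |boxes|=5  |leaves|=1  hit=P0

== RESULT ==
5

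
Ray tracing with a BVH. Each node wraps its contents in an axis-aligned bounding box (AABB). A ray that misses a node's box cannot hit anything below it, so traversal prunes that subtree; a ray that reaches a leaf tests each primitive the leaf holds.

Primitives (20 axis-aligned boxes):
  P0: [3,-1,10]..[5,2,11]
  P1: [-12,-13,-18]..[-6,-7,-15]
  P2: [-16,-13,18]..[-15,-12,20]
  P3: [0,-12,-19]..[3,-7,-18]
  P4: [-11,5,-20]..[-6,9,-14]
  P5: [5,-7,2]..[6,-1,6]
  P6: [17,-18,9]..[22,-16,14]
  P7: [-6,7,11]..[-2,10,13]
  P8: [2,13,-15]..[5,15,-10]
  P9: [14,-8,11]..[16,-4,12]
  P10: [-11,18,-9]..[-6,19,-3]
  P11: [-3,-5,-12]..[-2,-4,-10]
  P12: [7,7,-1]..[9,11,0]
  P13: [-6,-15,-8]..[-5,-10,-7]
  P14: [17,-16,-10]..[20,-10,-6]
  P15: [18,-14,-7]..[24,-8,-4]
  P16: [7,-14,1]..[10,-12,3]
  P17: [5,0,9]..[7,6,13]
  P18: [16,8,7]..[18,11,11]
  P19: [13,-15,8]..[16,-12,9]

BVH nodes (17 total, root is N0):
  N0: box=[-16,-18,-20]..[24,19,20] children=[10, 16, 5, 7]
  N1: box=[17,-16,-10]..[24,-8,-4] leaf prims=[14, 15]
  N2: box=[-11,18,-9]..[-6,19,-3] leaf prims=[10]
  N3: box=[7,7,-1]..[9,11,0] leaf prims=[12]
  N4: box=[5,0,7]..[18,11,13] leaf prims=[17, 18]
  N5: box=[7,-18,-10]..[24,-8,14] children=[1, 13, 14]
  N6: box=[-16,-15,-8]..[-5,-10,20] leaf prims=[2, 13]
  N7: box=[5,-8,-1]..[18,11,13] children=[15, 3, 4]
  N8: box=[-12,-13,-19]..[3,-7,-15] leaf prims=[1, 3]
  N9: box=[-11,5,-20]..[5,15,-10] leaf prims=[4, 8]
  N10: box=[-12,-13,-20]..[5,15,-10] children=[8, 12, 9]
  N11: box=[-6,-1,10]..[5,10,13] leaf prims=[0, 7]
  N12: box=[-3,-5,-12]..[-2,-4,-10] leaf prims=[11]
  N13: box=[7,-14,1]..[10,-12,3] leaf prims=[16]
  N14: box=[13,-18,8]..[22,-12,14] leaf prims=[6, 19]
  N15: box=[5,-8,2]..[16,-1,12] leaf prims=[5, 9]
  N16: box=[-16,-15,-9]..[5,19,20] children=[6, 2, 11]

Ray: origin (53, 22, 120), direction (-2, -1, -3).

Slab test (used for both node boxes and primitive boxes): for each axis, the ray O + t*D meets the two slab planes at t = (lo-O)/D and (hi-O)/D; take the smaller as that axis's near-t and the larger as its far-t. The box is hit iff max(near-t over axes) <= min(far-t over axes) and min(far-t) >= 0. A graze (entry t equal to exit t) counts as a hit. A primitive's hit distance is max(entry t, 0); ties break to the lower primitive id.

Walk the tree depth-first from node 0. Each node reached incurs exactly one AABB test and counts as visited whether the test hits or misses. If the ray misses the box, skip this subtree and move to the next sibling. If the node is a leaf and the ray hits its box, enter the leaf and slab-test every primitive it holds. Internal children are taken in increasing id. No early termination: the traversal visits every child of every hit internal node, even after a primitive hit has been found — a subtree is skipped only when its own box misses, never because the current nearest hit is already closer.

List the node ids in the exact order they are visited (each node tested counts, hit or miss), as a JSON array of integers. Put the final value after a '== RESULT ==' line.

Trace the traversal:
N0 x:[29/2,69/2] y:[3,40] z:[100/3,140/3] -> hit [100/3,69/2], descend [5, 7, 10, 16]
  N5 x:[29/2,23] y:[30,40] z:[106/3,130/3] -> miss, prune
  N7 x:[35/2,24] y:[11,30] z:[107/3,121/3] -> miss, prune
  N10 x:[24,65/2] y:[7,35] z:[130/3,140/3] -> miss, prune
  N16 x:[24,69/2] y:[3,37] z:[100/3,43] -> hit [100/3,69/2], descend [2, 6, 11]
    N2 x:[59/2,32] y:[3,4] z:[41,43] -> miss, prune
    N6 x:[29,69/2] y:[32,37] z:[100/3,128/3] -> hit [100/3,69/2] leaf, test {P2@t=34, P13(miss)}
    N11 x:[24,59/2] y:[12,23] z:[107/3,110/3] -> miss, prune

Summary -> nodes [0, 5, 7, 10, 16, 2, 6, 11]; box-tests=8; leaf-entries=1; first=P2

== RESULT ==
[0, 5, 7, 10, 16, 2, 6, 11]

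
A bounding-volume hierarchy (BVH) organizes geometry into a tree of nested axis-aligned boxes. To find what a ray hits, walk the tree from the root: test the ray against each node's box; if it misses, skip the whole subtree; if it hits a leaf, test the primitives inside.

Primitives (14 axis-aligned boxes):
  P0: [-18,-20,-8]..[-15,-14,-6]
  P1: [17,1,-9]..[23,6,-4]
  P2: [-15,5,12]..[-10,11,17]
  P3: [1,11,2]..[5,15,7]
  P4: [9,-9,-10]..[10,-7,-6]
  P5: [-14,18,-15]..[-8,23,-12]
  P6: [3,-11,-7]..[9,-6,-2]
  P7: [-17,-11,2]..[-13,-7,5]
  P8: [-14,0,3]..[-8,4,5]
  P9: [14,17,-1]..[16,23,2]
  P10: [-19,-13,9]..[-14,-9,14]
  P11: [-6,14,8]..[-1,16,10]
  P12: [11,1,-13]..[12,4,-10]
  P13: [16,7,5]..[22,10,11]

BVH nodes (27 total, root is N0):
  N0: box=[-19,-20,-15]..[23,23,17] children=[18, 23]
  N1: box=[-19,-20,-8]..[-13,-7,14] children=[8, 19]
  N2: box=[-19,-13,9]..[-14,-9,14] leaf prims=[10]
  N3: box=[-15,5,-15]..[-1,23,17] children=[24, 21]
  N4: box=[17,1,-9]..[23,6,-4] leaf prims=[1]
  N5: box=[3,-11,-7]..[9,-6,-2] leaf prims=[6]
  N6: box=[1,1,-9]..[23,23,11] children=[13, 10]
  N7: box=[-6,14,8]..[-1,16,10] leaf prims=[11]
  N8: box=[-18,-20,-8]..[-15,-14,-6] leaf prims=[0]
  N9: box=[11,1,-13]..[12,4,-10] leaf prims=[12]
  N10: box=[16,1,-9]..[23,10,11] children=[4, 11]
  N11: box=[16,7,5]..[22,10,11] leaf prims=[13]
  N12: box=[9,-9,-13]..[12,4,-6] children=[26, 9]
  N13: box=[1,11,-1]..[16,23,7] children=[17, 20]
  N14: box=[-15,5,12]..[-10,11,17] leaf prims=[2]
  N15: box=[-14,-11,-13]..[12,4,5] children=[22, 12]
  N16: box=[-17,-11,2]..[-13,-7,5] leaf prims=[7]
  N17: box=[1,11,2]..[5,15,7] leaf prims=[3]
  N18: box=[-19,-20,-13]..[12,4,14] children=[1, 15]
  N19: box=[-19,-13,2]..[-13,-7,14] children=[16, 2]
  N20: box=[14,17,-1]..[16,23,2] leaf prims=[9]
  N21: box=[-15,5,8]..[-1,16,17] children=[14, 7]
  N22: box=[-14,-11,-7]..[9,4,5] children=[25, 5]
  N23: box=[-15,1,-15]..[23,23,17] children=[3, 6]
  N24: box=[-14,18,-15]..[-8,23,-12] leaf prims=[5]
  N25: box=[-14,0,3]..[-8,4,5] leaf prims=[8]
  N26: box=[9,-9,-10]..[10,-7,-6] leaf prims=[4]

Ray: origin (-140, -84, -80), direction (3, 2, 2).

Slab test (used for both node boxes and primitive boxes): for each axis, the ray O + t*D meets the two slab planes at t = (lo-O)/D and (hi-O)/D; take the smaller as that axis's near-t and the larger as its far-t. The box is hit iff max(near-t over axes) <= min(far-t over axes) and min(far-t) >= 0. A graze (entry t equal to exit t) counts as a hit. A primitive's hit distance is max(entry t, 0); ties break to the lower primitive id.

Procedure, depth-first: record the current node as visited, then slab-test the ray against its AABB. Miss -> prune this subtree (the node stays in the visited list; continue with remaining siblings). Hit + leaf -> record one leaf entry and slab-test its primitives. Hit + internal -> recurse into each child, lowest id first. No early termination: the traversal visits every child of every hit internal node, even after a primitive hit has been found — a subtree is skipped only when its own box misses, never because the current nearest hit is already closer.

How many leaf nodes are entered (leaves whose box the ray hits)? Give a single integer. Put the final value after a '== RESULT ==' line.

Traverse from the root:
N0 x:[121/3,163/3] y:[32,107/2] z:[65/2,97/2] -> hit [121/3,97/2], descend [18, 23]
  N18 x:[121/3,152/3] y:[32,44] z:[67/2,47] -> hit [121/3,44], descend [1, 15]
    N1 x:[121/3,127/3] y:[32,77/2] z:[36,47] -> miss, prune
    N15 x:[42,152/3] y:[73/2,44] z:[67/2,85/2] -> hit [42,85/2], descend [12, 22]
      N12 x:[149/3,152/3] y:[75/2,44] z:[67/2,37] -> miss, prune
      N22 x:[42,149/3] y:[73/2,44] z:[73/2,85/2] -> hit [42,85/2], descend [5, 25]
        N5 x:[143/3,149/3] y:[73/2,39] z:[73/2,39] -> miss, prune
        N25 x:[42,44] y:[42,44] z:[83/2,85/2] -> hit [42,85/2] leaf, test {P8@t=42}
  N23 x:[125/3,163/3] y:[85/2,107/2] z:[65/2,97/2] -> hit [85/2,97/2], descend [3, 6]
    N3 x:[125/3,139/3] y:[89/2,107/2] z:[65/2,97/2] -> hit [89/2,139/3], descend [21, 24]
      N21 x:[125/3,139/3] y:[89/2,50] z:[44,97/2] -> hit [89/2,139/3], descend [7, 14]
        N7 x:[134/3,139/3] y:[49,50] z:[44,45] -> miss, prune
        N14 x:[125/3,130/3] y:[89/2,95/2] z:[46,97/2] -> miss, prune
      N24 x:[42,44] y:[51,107/2] z:[65/2,34] -> miss, prune
    N6 x:[47,163/3] y:[85/2,107/2] z:[71/2,91/2] -> miss, prune

Visited [0, 18, 1, 15, 12, 22, 5, 25, 23, 3, 21, 7, 14, 24, 6]. Tests: 15 box, 1 leaf. Nearest: P8.

== RESULT ==
1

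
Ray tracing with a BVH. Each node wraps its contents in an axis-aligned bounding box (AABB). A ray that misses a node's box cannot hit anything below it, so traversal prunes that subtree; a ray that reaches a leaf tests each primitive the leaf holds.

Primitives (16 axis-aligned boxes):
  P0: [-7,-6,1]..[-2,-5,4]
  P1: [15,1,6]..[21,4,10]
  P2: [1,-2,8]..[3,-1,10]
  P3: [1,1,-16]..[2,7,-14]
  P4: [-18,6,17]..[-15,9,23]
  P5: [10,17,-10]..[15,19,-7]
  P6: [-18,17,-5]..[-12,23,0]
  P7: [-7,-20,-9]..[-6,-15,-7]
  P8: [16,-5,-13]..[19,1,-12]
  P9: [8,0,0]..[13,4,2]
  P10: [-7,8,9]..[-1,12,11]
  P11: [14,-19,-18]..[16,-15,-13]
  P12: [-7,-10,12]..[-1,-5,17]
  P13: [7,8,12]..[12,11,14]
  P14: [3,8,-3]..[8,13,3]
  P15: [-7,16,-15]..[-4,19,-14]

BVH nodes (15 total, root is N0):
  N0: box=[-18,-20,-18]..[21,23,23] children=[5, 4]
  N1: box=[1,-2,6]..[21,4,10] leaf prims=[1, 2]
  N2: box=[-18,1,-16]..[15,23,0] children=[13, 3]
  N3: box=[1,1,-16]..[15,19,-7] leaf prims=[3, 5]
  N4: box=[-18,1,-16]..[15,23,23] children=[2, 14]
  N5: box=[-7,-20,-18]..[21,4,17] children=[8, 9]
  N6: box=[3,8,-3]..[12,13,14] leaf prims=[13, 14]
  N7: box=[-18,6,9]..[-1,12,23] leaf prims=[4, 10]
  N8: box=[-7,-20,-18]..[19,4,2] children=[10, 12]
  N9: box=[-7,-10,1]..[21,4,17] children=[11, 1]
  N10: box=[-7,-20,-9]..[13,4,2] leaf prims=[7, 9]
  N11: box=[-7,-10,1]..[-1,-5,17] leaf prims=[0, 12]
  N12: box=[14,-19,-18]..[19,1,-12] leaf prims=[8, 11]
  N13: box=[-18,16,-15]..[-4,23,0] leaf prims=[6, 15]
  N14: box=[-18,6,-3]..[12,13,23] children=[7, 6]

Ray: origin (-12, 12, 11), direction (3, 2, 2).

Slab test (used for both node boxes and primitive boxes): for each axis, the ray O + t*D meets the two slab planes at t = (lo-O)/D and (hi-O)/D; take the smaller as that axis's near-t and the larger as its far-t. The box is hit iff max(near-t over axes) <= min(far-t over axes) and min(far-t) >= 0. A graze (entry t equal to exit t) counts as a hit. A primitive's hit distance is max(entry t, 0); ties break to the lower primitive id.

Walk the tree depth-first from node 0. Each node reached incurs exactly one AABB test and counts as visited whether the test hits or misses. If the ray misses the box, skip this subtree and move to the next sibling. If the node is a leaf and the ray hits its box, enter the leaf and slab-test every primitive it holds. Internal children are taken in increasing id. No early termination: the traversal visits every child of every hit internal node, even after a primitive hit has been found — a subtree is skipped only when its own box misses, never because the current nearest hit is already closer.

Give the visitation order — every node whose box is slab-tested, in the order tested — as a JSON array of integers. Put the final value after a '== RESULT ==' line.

Walk:
N0 x:[-2,11] y:[-16,11/2] z:[-29/2,6] -> hit [-2,11/2], descend [4, 5]
  N4 x:[-2,9] y:[-11/2,11/2] z:[-27/2,6] -> hit [-2,11/2], descend [2, 14]
    N2 x:[-2,9] y:[-11/2,11/2] z:[-27/2,-11/2] -> miss, prune
    N14 x:[-2,8] y:[-3,1/2] z:[-7,6] -> hit [-2,1/2], descend [6, 7]
      N6 x:[5,8] y:[-2,1/2] z:[-7,3/2] -> miss, prune
      N7 x:[-2,11/3] y:[-3,0] z:[-1,6] -> hit [-1,0] leaf, test {P4(miss), P10(miss)}
  N5 x:[5/3,11] y:[-16,-4] z:[-29/2,3] -> miss, prune

Visited [0, 4, 2, 14, 6, 7, 5]. Tests: 7 box, 1 leaf. Nearest: miss.

== RESULT ==
[0, 4, 2, 14, 6, 7, 5]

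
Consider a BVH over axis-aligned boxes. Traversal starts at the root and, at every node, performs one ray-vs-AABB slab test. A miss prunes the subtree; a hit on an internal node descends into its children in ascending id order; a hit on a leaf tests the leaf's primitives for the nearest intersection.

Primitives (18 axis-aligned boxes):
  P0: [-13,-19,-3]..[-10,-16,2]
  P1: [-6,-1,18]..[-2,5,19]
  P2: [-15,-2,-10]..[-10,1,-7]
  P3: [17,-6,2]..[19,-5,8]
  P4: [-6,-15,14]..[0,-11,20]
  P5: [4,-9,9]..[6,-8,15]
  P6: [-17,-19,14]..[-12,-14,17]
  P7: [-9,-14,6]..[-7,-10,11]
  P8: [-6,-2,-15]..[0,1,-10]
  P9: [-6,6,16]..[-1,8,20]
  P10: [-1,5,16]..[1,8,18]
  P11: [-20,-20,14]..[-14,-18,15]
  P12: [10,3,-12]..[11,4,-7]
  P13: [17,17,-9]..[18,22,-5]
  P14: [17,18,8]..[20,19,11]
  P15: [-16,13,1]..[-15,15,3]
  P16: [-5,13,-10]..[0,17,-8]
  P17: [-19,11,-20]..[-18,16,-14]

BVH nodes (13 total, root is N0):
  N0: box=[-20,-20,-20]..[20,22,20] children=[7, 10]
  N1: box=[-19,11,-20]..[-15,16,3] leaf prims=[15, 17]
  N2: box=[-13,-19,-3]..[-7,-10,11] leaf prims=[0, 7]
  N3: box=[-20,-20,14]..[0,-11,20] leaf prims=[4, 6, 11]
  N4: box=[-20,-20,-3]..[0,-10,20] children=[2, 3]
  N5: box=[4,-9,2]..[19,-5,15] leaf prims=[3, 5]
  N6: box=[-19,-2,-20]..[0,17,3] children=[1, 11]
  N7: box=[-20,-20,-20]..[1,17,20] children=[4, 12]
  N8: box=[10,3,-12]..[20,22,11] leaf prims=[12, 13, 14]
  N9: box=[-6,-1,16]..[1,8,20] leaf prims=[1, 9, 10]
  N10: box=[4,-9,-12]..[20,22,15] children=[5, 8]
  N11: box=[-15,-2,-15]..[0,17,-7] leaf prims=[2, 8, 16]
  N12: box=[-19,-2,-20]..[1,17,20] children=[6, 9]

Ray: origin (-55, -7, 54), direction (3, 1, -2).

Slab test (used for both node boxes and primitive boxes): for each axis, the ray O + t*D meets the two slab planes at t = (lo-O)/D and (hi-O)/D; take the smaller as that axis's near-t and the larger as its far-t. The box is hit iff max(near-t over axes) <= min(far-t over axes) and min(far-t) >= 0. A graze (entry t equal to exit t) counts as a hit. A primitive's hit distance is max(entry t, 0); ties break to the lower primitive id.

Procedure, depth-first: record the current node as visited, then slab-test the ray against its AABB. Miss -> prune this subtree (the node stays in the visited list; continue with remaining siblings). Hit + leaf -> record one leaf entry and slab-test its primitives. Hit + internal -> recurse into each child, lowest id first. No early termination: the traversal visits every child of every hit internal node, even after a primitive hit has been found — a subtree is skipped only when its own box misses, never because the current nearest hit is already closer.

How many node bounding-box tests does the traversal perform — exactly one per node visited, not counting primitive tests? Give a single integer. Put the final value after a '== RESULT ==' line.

Trace the traversal:
N0 x:[35/3,25] y:[-13,29] z:[17,37] -> hit [17,25], descend [7, 10]
  N7 x:[35/3,56/3] y:[-13,24] z:[17,37] -> hit [17,56/3], descend [4, 12]
    N4 x:[35/3,55/3] y:[-13,-3] z:[17,57/2] -> miss, prune
    N12 x:[12,56/3] y:[5,24] z:[17,37] -> hit [17,56/3], descend [6, 9]
      N6 x:[12,55/3] y:[5,24] z:[51/2,37] -> miss, prune
      N9 x:[49/3,56/3] y:[6,15] z:[17,19] -> miss, prune
  N10 x:[59/3,25] y:[-2,29] z:[39/2,33] -> hit [59/3,25], descend [5, 8]
    N5 x:[59/3,74/3] y:[-2,2] z:[39/2,26] -> miss, prune
    N8 x:[65/3,25] y:[10,29] z:[43/2,33] -> hit [65/3,25] leaf, test {P12(miss), P13(miss), P14(miss)}

9 AABB tests over nodes [0, 7, 4, 12, 6, 9, 10, 5, 8]; 1 leaf entered; closest miss.

== RESULT ==
9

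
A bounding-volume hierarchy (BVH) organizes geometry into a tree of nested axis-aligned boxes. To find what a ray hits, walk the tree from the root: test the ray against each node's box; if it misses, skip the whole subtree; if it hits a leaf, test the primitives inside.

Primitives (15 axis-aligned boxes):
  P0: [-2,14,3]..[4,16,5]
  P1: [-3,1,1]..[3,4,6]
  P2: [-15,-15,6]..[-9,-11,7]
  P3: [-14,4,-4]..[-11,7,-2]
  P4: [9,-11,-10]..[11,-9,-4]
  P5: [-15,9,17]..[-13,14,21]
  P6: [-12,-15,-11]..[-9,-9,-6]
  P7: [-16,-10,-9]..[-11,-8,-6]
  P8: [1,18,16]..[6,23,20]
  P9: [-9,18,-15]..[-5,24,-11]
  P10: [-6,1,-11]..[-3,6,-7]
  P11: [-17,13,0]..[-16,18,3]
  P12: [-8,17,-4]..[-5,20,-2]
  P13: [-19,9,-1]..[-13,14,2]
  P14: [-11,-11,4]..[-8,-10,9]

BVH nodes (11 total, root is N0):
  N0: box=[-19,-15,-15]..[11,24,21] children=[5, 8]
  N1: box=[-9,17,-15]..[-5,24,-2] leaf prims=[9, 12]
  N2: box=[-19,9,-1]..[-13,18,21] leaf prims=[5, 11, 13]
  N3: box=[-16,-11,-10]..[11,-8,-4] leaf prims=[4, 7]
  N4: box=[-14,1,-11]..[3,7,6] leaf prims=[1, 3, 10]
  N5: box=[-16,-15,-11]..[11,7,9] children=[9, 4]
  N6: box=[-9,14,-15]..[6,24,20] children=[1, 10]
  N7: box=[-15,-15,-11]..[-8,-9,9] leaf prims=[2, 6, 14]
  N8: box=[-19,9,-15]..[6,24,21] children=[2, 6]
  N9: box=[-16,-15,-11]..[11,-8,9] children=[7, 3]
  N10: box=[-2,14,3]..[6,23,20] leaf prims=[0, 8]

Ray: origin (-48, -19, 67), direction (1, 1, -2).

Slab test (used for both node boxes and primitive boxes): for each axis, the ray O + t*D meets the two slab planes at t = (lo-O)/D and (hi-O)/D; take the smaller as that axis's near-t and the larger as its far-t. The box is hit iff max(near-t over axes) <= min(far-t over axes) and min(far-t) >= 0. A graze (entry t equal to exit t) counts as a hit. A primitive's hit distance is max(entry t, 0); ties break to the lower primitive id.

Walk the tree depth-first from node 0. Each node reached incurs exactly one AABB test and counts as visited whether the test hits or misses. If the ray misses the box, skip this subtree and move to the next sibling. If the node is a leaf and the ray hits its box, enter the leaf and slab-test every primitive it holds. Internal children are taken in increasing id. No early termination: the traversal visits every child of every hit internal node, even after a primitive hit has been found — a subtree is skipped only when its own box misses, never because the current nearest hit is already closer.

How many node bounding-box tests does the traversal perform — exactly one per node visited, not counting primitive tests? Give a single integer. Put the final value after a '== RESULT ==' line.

Trace the traversal:
N0 x:[29,59] y:[4,43] z:[23,41] -> hit [29,41], descend [5, 8]
  N5 x:[32,59] y:[4,26] z:[29,39] -> miss, prune
  N8 x:[29,54] y:[28,43] z:[23,41] -> hit [29,41], descend [2, 6]
    N2 x:[29,35] y:[28,37] z:[23,34] -> hit [29,34] leaf, test {P5(miss), P11@t=32, P13@t=65/2}
    N6 x:[39,54] y:[33,43] z:[47/2,41] -> hit [39,41], descend [1, 10]
      N1 x:[39,43] y:[36,43] z:[69/2,41] -> hit [39,41] leaf, test {P9@t=39, P12(miss)}
      N10 x:[46,54] y:[33,42] z:[47/2,32] -> miss, prune

7 AABB tests over nodes [0, 5, 8, 2, 6, 1, 10]; 2 leaves entered; closest P11.

== RESULT ==
7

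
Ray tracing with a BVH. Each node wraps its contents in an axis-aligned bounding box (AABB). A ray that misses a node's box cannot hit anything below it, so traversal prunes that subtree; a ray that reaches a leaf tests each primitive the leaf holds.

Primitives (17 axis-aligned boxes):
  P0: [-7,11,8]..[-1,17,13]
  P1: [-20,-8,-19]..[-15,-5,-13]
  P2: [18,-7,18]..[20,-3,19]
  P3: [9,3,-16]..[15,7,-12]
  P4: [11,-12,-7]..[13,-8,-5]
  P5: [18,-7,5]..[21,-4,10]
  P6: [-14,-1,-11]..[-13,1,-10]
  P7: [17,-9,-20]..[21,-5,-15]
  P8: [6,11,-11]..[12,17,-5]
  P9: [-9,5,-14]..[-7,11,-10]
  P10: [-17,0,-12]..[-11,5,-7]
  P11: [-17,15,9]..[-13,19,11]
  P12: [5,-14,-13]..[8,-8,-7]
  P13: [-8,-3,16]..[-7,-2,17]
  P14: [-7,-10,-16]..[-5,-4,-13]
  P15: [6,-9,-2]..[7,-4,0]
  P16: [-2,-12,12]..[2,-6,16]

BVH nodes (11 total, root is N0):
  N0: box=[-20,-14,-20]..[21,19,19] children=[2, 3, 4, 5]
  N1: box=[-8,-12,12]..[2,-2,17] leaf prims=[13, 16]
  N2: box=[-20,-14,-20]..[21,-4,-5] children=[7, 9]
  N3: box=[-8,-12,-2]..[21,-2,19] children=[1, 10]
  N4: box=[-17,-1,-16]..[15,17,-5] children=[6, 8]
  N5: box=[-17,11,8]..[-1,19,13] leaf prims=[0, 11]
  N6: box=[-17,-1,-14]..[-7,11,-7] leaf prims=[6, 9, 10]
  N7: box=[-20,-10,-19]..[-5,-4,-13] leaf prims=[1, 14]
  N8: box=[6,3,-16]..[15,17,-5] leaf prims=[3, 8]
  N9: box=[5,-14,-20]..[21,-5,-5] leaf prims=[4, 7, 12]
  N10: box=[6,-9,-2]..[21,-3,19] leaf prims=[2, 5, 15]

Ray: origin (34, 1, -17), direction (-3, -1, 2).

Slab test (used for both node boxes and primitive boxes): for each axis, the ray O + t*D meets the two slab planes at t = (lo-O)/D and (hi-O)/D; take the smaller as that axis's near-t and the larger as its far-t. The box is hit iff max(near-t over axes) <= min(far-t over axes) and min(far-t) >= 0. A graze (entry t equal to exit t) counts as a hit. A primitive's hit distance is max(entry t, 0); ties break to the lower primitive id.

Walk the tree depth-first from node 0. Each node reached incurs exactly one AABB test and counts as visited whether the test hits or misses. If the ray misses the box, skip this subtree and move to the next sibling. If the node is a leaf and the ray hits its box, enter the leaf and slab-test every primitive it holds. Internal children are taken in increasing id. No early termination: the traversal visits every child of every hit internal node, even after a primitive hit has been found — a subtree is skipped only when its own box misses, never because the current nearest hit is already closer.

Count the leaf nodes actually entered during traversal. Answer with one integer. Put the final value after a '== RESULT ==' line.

Trace the traversal:
N0 x:[13/3,18] y:[-18,15] z:[-3/2,18] -> hit [13/3,15], descend [2, 3, 4, 5]
  N2 x:[13/3,18] y:[5,15] z:[-3/2,6] -> hit [5,6], descend [7, 9]
    N7 x:[13,18] y:[5,11] z:[-1,2] -> miss, prune
    N9 x:[13/3,29/3] y:[6,15] z:[-3/2,6] -> hit [6,6] leaf, test {P4(miss), P7(miss), P12(miss)}
  N3 x:[13/3,14] y:[3,13] z:[15/2,18] -> hit [15/2,13], descend [1, 10]
    N1 x:[32/3,14] y:[3,13] z:[29/2,17] -> miss, prune
    N10 x:[13/3,28/3] y:[4,10] z:[15/2,18] -> hit [15/2,28/3] leaf, test {P2(miss), P5(miss), P15(miss)}
  N4 x:[19/3,17] y:[-16,2] z:[1/2,6] -> miss, prune
  N5 x:[35/3,17] y:[-18,-10] z:[25/2,15] -> miss, prune

9 AABB tests over nodes [0, 2, 7, 9, 3, 1, 10, 4, 5]; 2 leaves entered; closest miss.

== RESULT ==
2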